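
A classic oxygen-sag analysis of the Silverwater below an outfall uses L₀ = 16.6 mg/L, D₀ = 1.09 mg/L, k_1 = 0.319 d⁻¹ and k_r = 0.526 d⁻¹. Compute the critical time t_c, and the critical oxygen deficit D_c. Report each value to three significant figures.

t_c = [1/(k_r−k_1)] ln[(k_r/k_1)(1 − D₀(k_r−k_1)/(k_1 L₀))]
= [1/(0.526−0.319)] ln[(0.526/0.319)(1 − 1.09×0.2070/(0.319×16.6))]
= (1/0.2070) ln[1.649 × 0.9574] = 4.831 × ln(1.579) = 4.831 × 0.4566 = 2.206 d.
L(t_c) = L₀ e^(−k_1 t_c) = 16.6 × 0.4948 = 8.214 mg/L, and at the critical point k_r D_c = k_1 L, so D_c = (0.319/0.526) × 8.214 = 4.981 mg/L.

t_c ≈ 2.21 d; D_c ≈ 4.98 mg/L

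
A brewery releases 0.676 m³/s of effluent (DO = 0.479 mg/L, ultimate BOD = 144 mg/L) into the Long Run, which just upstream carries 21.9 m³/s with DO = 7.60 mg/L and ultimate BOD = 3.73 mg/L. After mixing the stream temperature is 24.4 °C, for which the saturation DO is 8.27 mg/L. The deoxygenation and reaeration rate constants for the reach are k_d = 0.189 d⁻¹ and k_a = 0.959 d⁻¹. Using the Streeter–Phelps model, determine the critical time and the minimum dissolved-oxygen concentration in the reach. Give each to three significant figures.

t_c ≈ 1.32 d; minimum DO ≈ 7.05 mg/L

Mixed DO = (21.9×7.60 + 0.676×0.479)/(21.9+0.676) = 166.8/22.58 = 7.387 mg/L.
Mixed L₀ = (21.9×3.73 + 0.676×144)/(22.58) = 179.0/22.58 = 7.930 mg/L.
Initial deficit D₀ = C_s − DO₀ = 8.27 − 7.387 = 0.8832 mg/L.
t_c = (1/0.7700) ln[(0.959/0.189)(1 − 0.8832×0.7700/(0.189×7.930))] = 1.299 × ln(2.772) = 1.324 d.
D_c = (0.189/0.959) × 7.930 × e^(−0.189×1.324) = 0.1971 × 7.930 × 0.7786 = 1.217 mg/L.
Minimum DO = 8.27 − 1.217 = 7.053 mg/L.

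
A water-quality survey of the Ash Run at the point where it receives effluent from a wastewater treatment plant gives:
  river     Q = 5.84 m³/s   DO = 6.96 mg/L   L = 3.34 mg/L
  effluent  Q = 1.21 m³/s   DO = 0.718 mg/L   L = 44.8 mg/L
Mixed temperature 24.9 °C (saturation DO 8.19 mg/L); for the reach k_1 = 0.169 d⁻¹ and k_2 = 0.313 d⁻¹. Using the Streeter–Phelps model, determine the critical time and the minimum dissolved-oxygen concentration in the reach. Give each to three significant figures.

Mixed DO = (5.84×6.96 + 1.21×0.718)/(5.84+1.21) = 41.52/7.050 = 5.889 mg/L.
Mixed L₀ = (5.84×3.34 + 1.21×44.8)/(7.050) = 73.71/7.050 = 10.46 mg/L.
Initial deficit D₀ = C_s − DO₀ = 8.19 − 5.889 = 2.301 mg/L.
t_c = (1/0.1440) ln[(0.313/0.169)(1 − 2.301×0.1440/(0.169×10.46))] = 6.944 × ln(1.505) = 2.838 d.
D_c = (0.169/0.313) × 10.46 × e^(−0.169×2.838) = 0.5399 × 10.46 × 0.6191 = 3.495 mg/L.
Minimum DO = 8.19 − 3.495 = 4.695 mg/L.

t_c ≈ 2.84 d; minimum DO ≈ 4.70 mg/L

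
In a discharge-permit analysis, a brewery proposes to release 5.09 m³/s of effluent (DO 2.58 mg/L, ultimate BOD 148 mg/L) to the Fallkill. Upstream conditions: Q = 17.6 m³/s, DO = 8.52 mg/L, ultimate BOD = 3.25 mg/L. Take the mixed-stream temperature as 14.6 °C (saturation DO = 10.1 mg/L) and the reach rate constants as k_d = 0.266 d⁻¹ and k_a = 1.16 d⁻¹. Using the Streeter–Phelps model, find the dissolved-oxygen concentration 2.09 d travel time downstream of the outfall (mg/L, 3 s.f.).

Mixed DO = (17.6×8.52 + 5.09×2.58)/(17.6+5.09) = 163.1/22.69 = 7.187 mg/L.
Mixed L₀ = (17.6×3.25 + 5.09×148)/(22.69) = 810.5/22.69 = 35.72 mg/L.
Initial deficit D₀ = C_s − DO₀ = 10.1 − 7.187 = 2.913 mg/L.
D(2.09) = [0.266×35.72/(1.16−0.266)](e^(−0.266×2.09) − e^(−1.16×2.09)) + 2.913 e^(−1.16×2.09)
= 10.63 × (0.5735 − 0.08853) + 2.913 × 0.08853 = 5.413 mg/L.
DO = 10.1 − 5.413 = 4.687 mg/L.

DO ≈ 4.69 mg/L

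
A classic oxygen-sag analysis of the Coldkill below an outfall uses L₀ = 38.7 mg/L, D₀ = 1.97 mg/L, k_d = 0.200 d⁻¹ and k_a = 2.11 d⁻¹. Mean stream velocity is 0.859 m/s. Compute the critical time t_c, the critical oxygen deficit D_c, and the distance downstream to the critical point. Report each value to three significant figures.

At the critical point dD/dt = 0, so k_d L₀ e^(−k_d t) = k_a D. Substituting D(t) from the Streeter–Phelps equation and solving for t gives
t_c = ln[(k_a/k_d)(1 − D₀(k_a−k_d)/(k_d L₀))] / (k_a−k_d).
Here k_a−k_d = 1.910 d⁻¹ and 1 − D₀(k_a−k_d)/(k_d L₀) = 1 − 1.97×1.910/(0.200×38.7) = 0.5139, so
t_c = ln(10.55 × 0.5139) / 1.910 = 1.690 / 1.910 = 0.8850 d.
L(t_c) = L₀ e^(−k_d t_c) = 38.7 × 0.8378 = 32.42 mg/L, and at the critical point k_a D_c = k_d L, so D_c = (0.200/2.11) × 32.42 = 3.073 mg/L.
x_c = v t_c = 0.859 m/s × 0.8850 d × 86400 s/d = 65680 m ≈ 65.7 km.

t_c ≈ 0.885 d; D_c ≈ 3.07 mg/L; x_c ≈ 65.7 km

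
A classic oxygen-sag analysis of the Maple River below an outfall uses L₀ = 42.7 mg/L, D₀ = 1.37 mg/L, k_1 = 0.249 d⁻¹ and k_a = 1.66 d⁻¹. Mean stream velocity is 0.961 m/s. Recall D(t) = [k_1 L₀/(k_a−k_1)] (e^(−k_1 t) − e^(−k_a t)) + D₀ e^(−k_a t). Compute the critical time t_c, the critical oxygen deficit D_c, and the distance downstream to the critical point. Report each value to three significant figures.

t_c ≈ 1.20 d; D_c ≈ 4.75 mg/L; x_c ≈ 99.8 km

With k_a/k_1 = 6.667 and 1 − D₀(k_a−k_1)/(k_1 L₀) = 0.8182,
t_c = ln(6.667 × 0.8182) / (1.66 − 0.249) = ln(5.455) / 1.411 = 1.696/1.411 = 1.202 d.
L(t_c) = L₀ e^(−k_1 t_c) = 42.7 × 0.7413 = 31.65 mg/L, and at the critical point k_a D_c = k_1 L, so D_c = (0.249/1.66) × 31.65 = 4.748 mg/L.
x_c = v t_c = 0.961 m/s × 1.202 d × 86400 s/d = 99830 m ≈ 99.8 km.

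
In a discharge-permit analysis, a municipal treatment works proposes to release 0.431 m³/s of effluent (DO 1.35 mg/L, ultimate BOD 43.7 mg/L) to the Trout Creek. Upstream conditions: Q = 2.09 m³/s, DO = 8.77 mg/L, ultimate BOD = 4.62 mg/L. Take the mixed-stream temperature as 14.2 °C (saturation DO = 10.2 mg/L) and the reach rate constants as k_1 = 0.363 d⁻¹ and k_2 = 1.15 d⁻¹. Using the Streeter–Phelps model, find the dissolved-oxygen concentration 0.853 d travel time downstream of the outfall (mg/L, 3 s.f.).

DO ≈ 7.32 mg/L

Mixed DO = (2.09×8.77 + 0.431×1.35)/(2.09+0.431) = 18.91/2.521 = 7.501 mg/L.
Mixed L₀ = (2.09×4.62 + 0.431×43.7)/(2.521) = 28.49/2.521 = 11.30 mg/L.
Initial deficit D₀ = C_s − DO₀ = 10.2 − 7.501 = 2.699 mg/L.
D(0.853) = [0.363×11.30/(1.15−0.363)](e^(−0.363×0.853) − e^(−1.15×0.853)) + 2.699 e^(−1.15×0.853)
= 5.213 × (0.7337 − 0.3750) + 2.699 × 0.3750 = 2.882 mg/L.
DO = 10.2 − 2.882 = 7.318 mg/L.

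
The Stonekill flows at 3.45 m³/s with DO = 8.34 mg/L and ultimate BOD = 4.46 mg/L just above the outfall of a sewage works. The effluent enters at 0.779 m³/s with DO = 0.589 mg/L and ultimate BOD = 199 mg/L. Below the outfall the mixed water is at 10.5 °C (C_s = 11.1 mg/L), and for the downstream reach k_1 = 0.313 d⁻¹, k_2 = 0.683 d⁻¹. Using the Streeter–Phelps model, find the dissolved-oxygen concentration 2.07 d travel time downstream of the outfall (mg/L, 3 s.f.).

Mixed DO = (3.45×8.34 + 0.779×0.589)/(3.45+0.779) = 29.23/4.229 = 6.912 mg/L.
Mixed L₀ = (3.45×4.46 + 0.779×199)/(4.229) = 170.4/4.229 = 40.30 mg/L.
Initial deficit D₀ = C_s − DO₀ = 11.1 − 6.912 = 4.188 mg/L.
D(2.07) = [0.313×40.30/(0.683−0.313)](e^(−0.313×2.07) − e^(−0.683×2.07)) + 4.188 e^(−0.683×2.07)
= 34.09 × (0.5231 − 0.2432) + 4.188 × 0.2432 = 10.56 mg/L.
DO = 11.1 − 10.56 = 0.5396 mg/L.

DO ≈ 0.540 mg/L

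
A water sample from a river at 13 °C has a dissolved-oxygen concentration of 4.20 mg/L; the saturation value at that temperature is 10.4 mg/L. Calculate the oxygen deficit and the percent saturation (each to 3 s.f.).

D = C_s − C = 10.4 − 4.20 = 6.20 mg/L.
% saturation = 4.20/10.4 × 100 = 40.4 %.

D ≈ 6.20 mg/L; 40.4 % saturation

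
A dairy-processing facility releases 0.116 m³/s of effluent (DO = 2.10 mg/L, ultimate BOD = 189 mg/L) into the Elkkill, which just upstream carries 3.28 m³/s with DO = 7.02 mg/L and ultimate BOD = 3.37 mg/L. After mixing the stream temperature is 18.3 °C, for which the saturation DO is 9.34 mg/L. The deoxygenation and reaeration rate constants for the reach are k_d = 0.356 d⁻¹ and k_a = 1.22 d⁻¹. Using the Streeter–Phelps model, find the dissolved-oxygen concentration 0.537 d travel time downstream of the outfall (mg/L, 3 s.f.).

DO ≈ 6.82 mg/L

Mixed DO = (3.28×7.02 + 0.116×2.10)/(3.28+0.116) = 23.27/3.396 = 6.852 mg/L.
Mixed L₀ = (3.28×3.37 + 0.116×189)/(3.396) = 32.98/3.396 = 9.711 mg/L.
Initial deficit D₀ = C_s − DO₀ = 9.34 − 6.852 = 2.488 mg/L.
D(0.537) = [0.356×9.711/(1.22−0.356)](e^(−0.356×0.537) − e^(−1.22×0.537)) + 2.488 e^(−1.22×0.537)
= 4.001 × (0.8260 − 0.5194) + 2.488 × 0.5194 = 2.519 mg/L.
DO = 9.34 − 2.519 = 6.821 mg/L.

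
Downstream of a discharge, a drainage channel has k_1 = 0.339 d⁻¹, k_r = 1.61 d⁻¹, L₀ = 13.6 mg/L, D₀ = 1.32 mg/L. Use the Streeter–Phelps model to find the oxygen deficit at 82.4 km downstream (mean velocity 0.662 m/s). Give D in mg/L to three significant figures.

Travel time t = x/v = 82.4 km / (0.662 m/s) = 82400 m / 0.662 m/s = 124500 s = 1.441 d.
k_1 L₀/(k_r−k_1) = 0.339×13.6/(1.61−0.339) = 4.610/1.271 = 3.627 mg/L.
e^(−k_1 t) = e^(−0.339×1.441) = 0.6136; e^(−k_r t) = e^(−1.61×1.441) = 0.09833.
D = 3.627 × (0.6136 − 0.09833) + 1.32 × 0.09833 = 1.869 + 0.1298 = 1.999 mg/L.

D ≈ 2.00 mg/L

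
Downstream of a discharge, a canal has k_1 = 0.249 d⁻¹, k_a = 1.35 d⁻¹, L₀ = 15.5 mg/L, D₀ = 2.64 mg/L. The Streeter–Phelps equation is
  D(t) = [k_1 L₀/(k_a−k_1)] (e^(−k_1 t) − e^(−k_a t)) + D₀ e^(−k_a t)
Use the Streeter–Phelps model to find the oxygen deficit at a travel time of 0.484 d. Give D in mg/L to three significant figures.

D ≈ 2.66 mg/L

k_1 L₀/(k_a−k_1) = 0.249×15.5/(1.35−0.249) = 3.860/1.101 = 3.505 mg/L.
e^(−k_1 t) = e^(−0.249×0.4840) = 0.8865; e^(−k_a t) = e^(−1.35×0.4840) = 0.5203.
D = 3.505 × (0.8865 − 0.5203) + 2.64 × 0.5203 = 1.284 + 1.374 = 2.657 mg/L.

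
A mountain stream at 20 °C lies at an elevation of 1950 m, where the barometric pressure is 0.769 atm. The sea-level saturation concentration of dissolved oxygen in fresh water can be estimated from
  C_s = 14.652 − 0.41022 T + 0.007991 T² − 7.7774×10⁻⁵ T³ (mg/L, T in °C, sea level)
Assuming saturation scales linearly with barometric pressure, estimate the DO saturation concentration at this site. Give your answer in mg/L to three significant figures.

C_s ≈ 6.94 mg/L

At sea level: C_s = 14.652 − 0.41022×20 + 0.007991×20² − 7.7774×10⁻⁵×20³ = 9.022 mg/L.
Pressure correction: C_s' = 9.022 × 0.769 = 6.938 mg/L.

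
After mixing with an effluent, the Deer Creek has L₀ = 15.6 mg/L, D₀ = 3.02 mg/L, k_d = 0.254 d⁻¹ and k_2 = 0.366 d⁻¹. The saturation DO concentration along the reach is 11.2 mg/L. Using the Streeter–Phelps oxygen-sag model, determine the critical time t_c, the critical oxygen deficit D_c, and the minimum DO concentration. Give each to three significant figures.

t_c ≈ 2.46 d; D_c ≈ 5.79 mg/L; min DO ≈ 5.41 mg/L

t_c = [1/(k_2−k_d)] ln[(k_2/k_d)(1 − D₀(k_2−k_d)/(k_d L₀))]
= [1/(0.366−0.254)] ln[(0.366/0.254)(1 − 3.02×0.1120/(0.254×15.6))]
= (1/0.1120) ln[1.441 × 0.9146] = 8.929 × ln(1.318) = 8.929 × 0.2761 = 2.465 d.
L(t_c) = L₀ e^(−k_d t_c) = 15.6 × 0.5347 = 8.341 mg/L, and at the critical point k_2 D_c = k_d L, so D_c = (0.254/0.366) × 8.341 = 5.789 mg/L.
Minimum DO = C_s − D_c = 11.2 − 5.789 = 5.411 mg/L.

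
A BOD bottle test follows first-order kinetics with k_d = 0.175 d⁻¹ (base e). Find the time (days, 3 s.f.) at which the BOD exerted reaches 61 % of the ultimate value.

y/L₀ = 1 − e^(−k_d t) = 0.61 ⇒ e^(−k_d t) = 0.390
t = −ln(0.390) / 0.175 = 0.9416 / 0.175 = 5.381 d.

t ≈ 5.38 d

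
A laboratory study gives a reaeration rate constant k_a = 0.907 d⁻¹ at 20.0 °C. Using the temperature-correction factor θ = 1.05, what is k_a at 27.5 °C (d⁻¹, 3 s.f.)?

k_a ≈ 1.31 d⁻¹

k_a(T₂) = k_a(T₁) · θ^(T₂−T₁) = 0.907 × 1.05^(27.5−20.0)
= 0.907 × 1.05^7.50 = 0.907 × 1.442 = 1.308 d⁻¹.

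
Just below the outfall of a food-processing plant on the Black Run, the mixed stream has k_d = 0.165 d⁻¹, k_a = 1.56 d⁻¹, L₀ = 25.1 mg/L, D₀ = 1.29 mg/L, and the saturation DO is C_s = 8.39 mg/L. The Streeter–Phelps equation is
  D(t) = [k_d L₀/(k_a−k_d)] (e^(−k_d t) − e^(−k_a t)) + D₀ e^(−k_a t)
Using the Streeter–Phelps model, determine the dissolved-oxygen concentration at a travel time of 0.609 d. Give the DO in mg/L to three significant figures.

k_d L₀/(k_a−k_d) = 0.165×25.1/(1.56−0.165) = 4.142/1.395 = 2.969 mg/L.
e^(−k_d t) = e^(−0.165×0.6090) = 0.9044; e^(−k_a t) = e^(−1.56×0.6090) = 0.3867.
D = 2.969 × (0.9044 − 0.3867) + 1.29 × 0.3867 = 1.537 + 0.4989 = 2.036 mg/L.
DO = C_s − D = 8.39 − 2.036 = 6.354 mg/L.

DO ≈ 6.35 mg/L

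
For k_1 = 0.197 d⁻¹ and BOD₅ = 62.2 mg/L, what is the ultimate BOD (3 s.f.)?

L₀ ≈ 99.3 mg/L

BOD₅ = L₀(1 − e^(−5k_1)) ⇒ L₀ = BOD₅ / (1 − e^(−5×0.197))
= 62.2 / (1 − 0.3734) = 62.2 / 0.6266 = 99.27 mg/L.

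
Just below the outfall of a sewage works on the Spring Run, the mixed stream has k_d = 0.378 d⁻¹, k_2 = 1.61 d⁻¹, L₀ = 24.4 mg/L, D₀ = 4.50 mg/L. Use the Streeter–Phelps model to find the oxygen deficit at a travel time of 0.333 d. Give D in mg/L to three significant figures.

k_d L₀/(k_2−k_d) = 0.378×24.4/(1.61−0.378) = 9.223/1.232 = 7.486 mg/L.
e^(−k_d t) = e^(−0.378×0.3330) = 0.8817; e^(−k_2 t) = e^(−1.61×0.3330) = 0.5850.
D = 7.486 × (0.8817 − 0.5850) + 4.50 × 0.5850 = 2.221 + 2.633 = 4.854 mg/L.

D ≈ 4.85 mg/L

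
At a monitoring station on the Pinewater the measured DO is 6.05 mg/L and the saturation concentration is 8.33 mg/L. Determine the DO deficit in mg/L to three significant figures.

D ≈ 2.28 mg/L

D = C_s − C = 8.33 − 6.05 = 2.28 mg/L.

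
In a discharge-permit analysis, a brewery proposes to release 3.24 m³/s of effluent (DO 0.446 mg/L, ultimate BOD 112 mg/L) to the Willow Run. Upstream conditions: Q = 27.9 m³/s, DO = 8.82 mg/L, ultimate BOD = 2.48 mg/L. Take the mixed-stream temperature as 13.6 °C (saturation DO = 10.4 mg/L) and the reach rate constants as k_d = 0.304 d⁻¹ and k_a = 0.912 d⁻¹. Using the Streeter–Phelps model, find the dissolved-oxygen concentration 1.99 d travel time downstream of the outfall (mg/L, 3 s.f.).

Mixed DO = (27.9×8.82 + 3.24×0.446)/(27.9+3.24) = 247.5/31.14 = 7.949 mg/L.
Mixed L₀ = (27.9×2.48 + 3.24×112)/(31.14) = 432.1/31.14 = 13.88 mg/L.
Initial deficit D₀ = C_s − DO₀ = 10.4 − 7.949 = 2.451 mg/L.
D(1.99) = [0.304×13.88/(0.912−0.304)](e^(−0.304×1.99) − e^(−0.912×1.99)) + 2.451 e^(−0.912×1.99)
= 6.938 × (0.5461 − 0.1629) + 2.451 × 0.1629 = 3.058 mg/L.
DO = 10.4 − 3.058 = 7.342 mg/L.

DO ≈ 7.34 mg/L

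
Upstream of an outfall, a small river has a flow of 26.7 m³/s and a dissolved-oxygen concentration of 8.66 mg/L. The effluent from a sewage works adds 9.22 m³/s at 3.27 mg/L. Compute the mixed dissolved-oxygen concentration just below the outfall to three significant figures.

7.28 mg/L

Flow-weighted mixing: C = (Q_r C_r + Q_w C_w)/(Q_r + Q_w)
= (26.7×8.66 + 9.22×3.27)/(26.7 + 9.22) = 261.4/35.92 = 7.276 mg/L.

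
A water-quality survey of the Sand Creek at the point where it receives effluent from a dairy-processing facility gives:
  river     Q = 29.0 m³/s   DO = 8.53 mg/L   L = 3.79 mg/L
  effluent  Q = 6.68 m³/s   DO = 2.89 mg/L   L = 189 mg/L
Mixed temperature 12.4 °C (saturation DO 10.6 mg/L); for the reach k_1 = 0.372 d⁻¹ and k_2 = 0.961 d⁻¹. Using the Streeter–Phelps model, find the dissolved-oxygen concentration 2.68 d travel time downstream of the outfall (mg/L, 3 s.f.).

Mixed DO = (29.0×8.53 + 6.68×2.89)/(29.0+6.68) = 266.7/35.68 = 7.474 mg/L.
Mixed L₀ = (29.0×3.79 + 6.68×189)/(35.68) = 1372/35.68 = 38.46 mg/L.
Initial deficit D₀ = C_s − DO₀ = 10.6 − 7.474 = 3.126 mg/L.
D(2.68) = [0.372×38.46/(0.961−0.372)](e^(−0.372×2.68) − e^(−0.961×2.68)) + 3.126 e^(−0.961×2.68)
= 24.29 × (0.3690 − 0.07612) + 3.126 × 0.07612 = 7.353 mg/L.
DO = 10.6 − 7.353 = 3.247 mg/L.

DO ≈ 3.25 mg/L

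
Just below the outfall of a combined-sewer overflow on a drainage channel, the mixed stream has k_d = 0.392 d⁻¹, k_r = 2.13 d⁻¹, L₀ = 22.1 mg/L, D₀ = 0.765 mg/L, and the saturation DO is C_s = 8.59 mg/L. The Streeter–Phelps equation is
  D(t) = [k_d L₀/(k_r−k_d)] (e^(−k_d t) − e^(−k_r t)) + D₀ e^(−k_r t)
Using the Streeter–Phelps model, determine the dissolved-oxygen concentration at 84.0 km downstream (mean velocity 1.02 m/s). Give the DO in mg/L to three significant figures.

Travel time t = x/v = 84.0 km / (1.02 m/s) = 84000 m / 1.02 m/s = 82350 s = 0.9532 d.
k_d L₀/(k_r−k_d) = 0.392×22.1/(2.13−0.392) = 8.663/1.738 = 4.985 mg/L.
e^(−k_d t) = e^(−0.392×0.9532) = 0.6882; e^(−k_r t) = e^(−2.13×0.9532) = 0.1313.
D = 4.985 × (0.6882 − 0.1313) + 0.765 × 0.1313 = 2.776 + 0.1004 = 2.876 mg/L.
DO = C_s − D = 8.59 − 2.876 = 5.714 mg/L.

DO ≈ 5.71 mg/L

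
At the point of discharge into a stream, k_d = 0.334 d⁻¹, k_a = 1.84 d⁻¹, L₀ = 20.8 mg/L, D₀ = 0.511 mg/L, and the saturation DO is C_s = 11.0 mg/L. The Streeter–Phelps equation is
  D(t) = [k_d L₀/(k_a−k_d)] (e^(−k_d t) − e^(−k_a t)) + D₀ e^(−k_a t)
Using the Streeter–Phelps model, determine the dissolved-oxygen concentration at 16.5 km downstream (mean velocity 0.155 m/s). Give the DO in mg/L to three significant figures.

Travel time t = x/v = 16.5 km / (0.155 m/s) = 16500 m / 0.155 m/s = 106500 s = 1.232 d.
k_d L₀/(k_a−k_d) = 0.334×20.8/(1.84−0.334) = 6.947/1.506 = 4.613 mg/L.
e^(−k_d t) = e^(−0.334×1.232) = 0.6626; e^(−k_a t) = e^(−1.84×1.232) = 0.1036.
D = 4.613 × (0.6626 − 0.1036) + 0.511 × 0.1036 = 2.579 + 0.05295 = 2.632 mg/L.
DO = C_s − D = 11.0 − 2.632 = 8.368 mg/L.

DO ≈ 8.37 mg/L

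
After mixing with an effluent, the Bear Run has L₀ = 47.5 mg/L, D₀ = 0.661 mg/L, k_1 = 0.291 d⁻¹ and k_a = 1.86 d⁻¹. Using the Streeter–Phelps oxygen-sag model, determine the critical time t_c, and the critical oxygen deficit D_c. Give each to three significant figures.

t_c ≈ 1.13 d; D_c ≈ 5.34 mg/L

t_c = [1/(k_a−k_1)] ln[(k_a/k_1)(1 − D₀(k_a−k_1)/(k_1 L₀))]
= [1/(1.86−0.291)] ln[(1.86/0.291)(1 − 0.661×1.569/(0.291×47.5))]
= (1/1.569) ln[6.392 × 0.9250] = 0.6373 × ln(5.912) = 0.6373 × 1.777 = 1.133 d.
L(t_c) = L₀ e^(−k_1 t_c) = 47.5 × 0.7192 = 34.16 mg/L, and at the critical point k_a D_c = k_1 L, so D_c = (0.291/1.86) × 34.16 = 5.345 mg/L.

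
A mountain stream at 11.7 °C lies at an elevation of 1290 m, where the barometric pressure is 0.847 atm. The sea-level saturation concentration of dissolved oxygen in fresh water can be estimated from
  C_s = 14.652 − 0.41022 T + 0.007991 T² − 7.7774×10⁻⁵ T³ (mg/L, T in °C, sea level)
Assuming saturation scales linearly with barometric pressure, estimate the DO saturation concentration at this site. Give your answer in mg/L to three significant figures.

At sea level: C_s = 14.652 − 0.41022×11.7 + 0.007991×11.7² − 7.7774×10⁻⁵×11.7³ = 10.82 mg/L.
Pressure correction: C_s' = 10.82 × 0.847 = 9.166 mg/L.

C_s ≈ 9.17 mg/L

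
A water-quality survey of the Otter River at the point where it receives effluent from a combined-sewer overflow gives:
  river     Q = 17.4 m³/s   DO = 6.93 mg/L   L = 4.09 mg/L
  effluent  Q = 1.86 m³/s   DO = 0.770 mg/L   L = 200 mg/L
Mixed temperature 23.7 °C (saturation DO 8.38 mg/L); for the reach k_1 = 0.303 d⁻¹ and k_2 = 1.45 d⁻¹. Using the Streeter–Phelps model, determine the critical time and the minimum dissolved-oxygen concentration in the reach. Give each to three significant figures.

t_c ≈ 1.01 d; minimum DO ≈ 4.84 mg/L

Mixed DO = (17.4×6.93 + 1.86×0.770)/(17.4+1.86) = 122.0/19.26 = 6.335 mg/L.
Mixed L₀ = (17.4×4.09 + 1.86×200)/(19.26) = 443.2/19.26 = 23.01 mg/L.
Initial deficit D₀ = C_s − DO₀ = 8.38 − 6.335 = 2.045 mg/L.
t_c = (1/1.147) ln[(1.45/0.303)(1 − 2.045×1.147/(0.303×23.01))] = 0.8718 × ln(3.176) = 1.007 d.
D_c = (0.303/1.45) × 23.01 × e^(−0.303×1.007) = 0.2090 × 23.01 × 0.7369 = 3.543 mg/L.
Minimum DO = 8.38 − 3.543 = 4.837 mg/L.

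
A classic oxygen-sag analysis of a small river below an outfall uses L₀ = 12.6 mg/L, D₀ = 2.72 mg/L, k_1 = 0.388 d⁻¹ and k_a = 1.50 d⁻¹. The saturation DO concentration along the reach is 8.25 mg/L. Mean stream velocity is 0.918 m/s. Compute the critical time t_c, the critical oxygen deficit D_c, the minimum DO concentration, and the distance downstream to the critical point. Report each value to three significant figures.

t_c ≈ 0.349 d; D_c ≈ 2.85 mg/L; min DO ≈ 5.40 mg/L; x_c ≈ 27.7 km

At the critical point dD/dt = 0, so k_1 L₀ e^(−k_1 t) = k_a D. Substituting D(t) from the Streeter–Phelps equation and solving for t gives
t_c = ln[(k_a/k_1)(1 − D₀(k_a−k_1)/(k_1 L₀))] / (k_a−k_1).
Here k_a−k_1 = 1.112 d⁻¹ and 1 − D₀(k_a−k_1)/(k_1 L₀) = 1 − 2.72×1.112/(0.388×12.6) = 0.3813, so
t_c = ln(3.866 × 0.3813) / 1.112 = 0.3881 / 1.112 = 0.3490 d.
L(t_c) = L₀ e^(−k_1 t_c) = 12.6 × 0.8734 = 11.00 mg/L, and at the critical point k_a D_c = k_1 L, so D_c = (0.388/1.50) × 11.00 = 2.846 mg/L.
Minimum DO = C_s − D_c = 8.25 − 2.846 = 5.404 mg/L.
x_c = v t_c = 0.918 m/s × 0.3490 d × 86400 s/d = 27680 m ≈ 27.7 km.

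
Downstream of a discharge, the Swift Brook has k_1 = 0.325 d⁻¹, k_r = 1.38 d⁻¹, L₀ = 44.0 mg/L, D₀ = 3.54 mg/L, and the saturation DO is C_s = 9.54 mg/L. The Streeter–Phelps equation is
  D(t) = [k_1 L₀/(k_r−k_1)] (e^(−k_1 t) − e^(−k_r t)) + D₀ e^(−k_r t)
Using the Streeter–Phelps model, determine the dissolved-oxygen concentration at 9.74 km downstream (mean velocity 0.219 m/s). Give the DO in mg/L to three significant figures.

Travel time t = x/v = 9.74 km / (0.219 m/s) = 9740 m / 0.219 m/s = 44470 s = 0.5148 d.
k_1 L₀/(k_r−k_1) = 0.325×44.0/(1.38−0.325) = 14.30/1.055 = 13.55 mg/L.
e^(−k_1 t) = e^(−0.325×0.5148) = 0.8459; e^(−k_r t) = e^(−1.38×0.5148) = 0.4915.
D = 13.55 × (0.8459 − 0.4915) + 3.54 × 0.4915 = 4.805 + 1.740 = 6.545 mg/L.
DO = C_s − D = 9.54 − 6.545 = 2.995 mg/L.

DO ≈ 3.00 mg/L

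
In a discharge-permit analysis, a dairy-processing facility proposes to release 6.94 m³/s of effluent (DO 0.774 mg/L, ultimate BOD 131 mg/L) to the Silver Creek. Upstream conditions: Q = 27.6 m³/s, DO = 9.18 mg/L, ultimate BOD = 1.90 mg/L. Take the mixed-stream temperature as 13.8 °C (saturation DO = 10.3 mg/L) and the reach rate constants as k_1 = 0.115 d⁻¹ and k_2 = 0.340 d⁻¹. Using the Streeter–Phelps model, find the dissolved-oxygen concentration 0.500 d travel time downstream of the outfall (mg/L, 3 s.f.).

Mixed DO = (27.6×9.18 + 6.94×0.774)/(27.6+6.94) = 258.7/34.54 = 7.491 mg/L.
Mixed L₀ = (27.6×1.90 + 6.94×131)/(34.54) = 961.6/34.54 = 27.84 mg/L.
Initial deficit D₀ = C_s − DO₀ = 10.3 − 7.491 = 2.809 mg/L.
D(0.500) = [0.115×27.84/(0.340−0.115)](e^(−0.115×0.500) − e^(−0.340×0.500)) + 2.809 e^(−0.340×0.500)
= 14.23 × (0.9441 − 0.8437) + 2.809 × 0.8437 = 3.799 mg/L.
DO = 10.3 − 3.799 = 6.501 mg/L.

DO ≈ 6.50 mg/L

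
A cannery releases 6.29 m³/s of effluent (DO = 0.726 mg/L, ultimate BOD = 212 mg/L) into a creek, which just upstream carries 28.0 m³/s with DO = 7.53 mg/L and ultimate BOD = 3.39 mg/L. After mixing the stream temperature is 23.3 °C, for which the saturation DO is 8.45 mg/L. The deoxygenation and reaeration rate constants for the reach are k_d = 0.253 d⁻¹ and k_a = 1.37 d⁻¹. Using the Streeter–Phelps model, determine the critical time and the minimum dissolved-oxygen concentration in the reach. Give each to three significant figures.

Mixed DO = (28.0×7.53 + 6.29×0.726)/(28.0+6.29) = 215.4/34.29 = 6.282 mg/L.
Mixed L₀ = (28.0×3.39 + 6.29×212)/(34.29) = 1428/34.29 = 41.66 mg/L.
Initial deficit D₀ = C_s − DO₀ = 8.45 − 6.282 = 2.168 mg/L.
t_c = (1/1.117) ln[(1.37/0.253)(1 − 2.168×1.117/(0.253×41.66))] = 0.8953 × ln(4.171) = 1.279 d.
D_c = (0.253/1.37) × 41.66 × e^(−0.253×1.279) = 0.1847 × 41.66 × 0.7236 = 5.567 mg/L.
Minimum DO = 8.45 − 5.567 = 2.883 mg/L.

t_c ≈ 1.28 d; minimum DO ≈ 2.88 mg/L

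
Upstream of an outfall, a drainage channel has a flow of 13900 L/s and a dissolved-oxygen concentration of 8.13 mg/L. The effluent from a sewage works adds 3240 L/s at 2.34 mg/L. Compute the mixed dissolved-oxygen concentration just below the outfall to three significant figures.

7.04 mg/L

Flow-weighted mixing: C = (Q_r C_r + Q_w C_w)/(Q_r + Q_w)
= (13900×8.13 + 3240×2.34)/(13900 + 3240) = 120600/17140 = 7.036 mg/L.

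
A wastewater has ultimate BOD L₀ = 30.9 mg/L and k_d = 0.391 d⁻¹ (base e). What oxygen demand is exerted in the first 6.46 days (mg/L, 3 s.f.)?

y_t = L₀(1 − e^(−k_d t)) = 30.9 × (1 − e^(−0.391×6.46))
= 30.9 × (1 − 0.07999) = 30.9 × 0.9200 = 28.43 mg/L.

y ≈ 28.4 mg/L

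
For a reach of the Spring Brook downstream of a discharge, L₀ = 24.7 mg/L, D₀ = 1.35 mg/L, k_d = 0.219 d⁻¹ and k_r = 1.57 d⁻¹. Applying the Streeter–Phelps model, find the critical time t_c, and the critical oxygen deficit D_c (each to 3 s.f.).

t_c ≈ 1.15 d; D_c ≈ 2.68 mg/L

At the critical point dD/dt = 0, so k_d L₀ e^(−k_d t) = k_r D. Substituting D(t) from the Streeter–Phelps equation and solving for t gives
t_c = ln[(k_r/k_d)(1 − D₀(k_r−k_d)/(k_d L₀))] / (k_r−k_d).
Here k_r−k_d = 1.351 d⁻¹ and 1 − D₀(k_r−k_d)/(k_d L₀) = 1 − 1.35×1.351/(0.219×24.7) = 0.6628, so
t_c = ln(7.169 × 0.6628) / 1.351 = 1.559 / 1.351 = 1.154 d.
D_c = (k_d/k_r) L₀ e^(−k_d t_c) = (0.219/1.57) × 24.7 × e^(−0.219×1.154) = 0.1395 × 24.7 × 0.7767 = 2.676 mg/L.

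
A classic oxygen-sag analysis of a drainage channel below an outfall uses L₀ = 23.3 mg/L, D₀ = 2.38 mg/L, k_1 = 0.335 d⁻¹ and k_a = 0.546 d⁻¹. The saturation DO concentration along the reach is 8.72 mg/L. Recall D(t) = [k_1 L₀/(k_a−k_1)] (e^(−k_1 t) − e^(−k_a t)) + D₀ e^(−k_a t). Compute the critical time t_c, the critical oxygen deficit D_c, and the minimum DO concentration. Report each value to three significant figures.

At the critical point dD/dt = 0, so k_1 L₀ e^(−k_1 t) = k_a D. Substituting D(t) from the Streeter–Phelps equation and solving for t gives
t_c = ln[(k_a/k_1)(1 − D₀(k_a−k_1)/(k_1 L₀))] / (k_a−k_1).
Here k_a−k_1 = 0.2110 d⁻¹ and 1 − D₀(k_a−k_1)/(k_1 L₀) = 1 − 2.38×0.2110/(0.335×23.3) = 0.9357, so
t_c = ln(1.630 × 0.9357) / 0.2110 = 0.4220 / 0.2110 = 2.000 d.
D_c = (k_1/k_a) L₀ e^(−k_1 t_c) = (0.335/0.546) × 23.3 × e^(−0.335×2.000) = 0.6136 × 23.3 × 0.5117 = 7.315 mg/L.
Minimum DO = C_s − D_c = 8.72 − 7.315 = 1.405 mg/L.

t_c ≈ 2.00 d; D_c ≈ 7.32 mg/L; min DO ≈ 1.40 mg/L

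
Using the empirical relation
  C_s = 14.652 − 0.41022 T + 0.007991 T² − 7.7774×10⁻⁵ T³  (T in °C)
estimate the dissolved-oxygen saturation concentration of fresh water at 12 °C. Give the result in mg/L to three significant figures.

C_s = 14.652 − 0.41022×12 + 0.007991×12² − 7.7774×10⁻⁵×12³ = 10.75 mg/L.

C_s ≈ 10.7 mg/L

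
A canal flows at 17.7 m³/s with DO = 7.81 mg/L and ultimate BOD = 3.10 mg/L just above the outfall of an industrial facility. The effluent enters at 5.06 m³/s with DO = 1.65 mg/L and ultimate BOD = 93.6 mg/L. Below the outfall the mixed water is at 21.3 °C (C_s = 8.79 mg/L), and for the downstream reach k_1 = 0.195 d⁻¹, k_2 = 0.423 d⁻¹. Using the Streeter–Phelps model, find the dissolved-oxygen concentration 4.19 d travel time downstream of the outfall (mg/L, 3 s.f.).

Mixed DO = (17.7×7.81 + 5.06×1.65)/(17.7+5.06) = 146.6/22.76 = 6.441 mg/L.
Mixed L₀ = (17.7×3.10 + 5.06×93.6)/(22.76) = 528.5/22.76 = 23.22 mg/L.
Initial deficit D₀ = C_s − DO₀ = 8.79 − 6.441 = 2.349 mg/L.
D(4.19) = [0.195×23.22/(0.423−0.195)](e^(−0.195×4.19) − e^(−0.423×4.19)) + 2.349 e^(−0.423×4.19)
= 19.86 × (0.4417 − 0.1699) + 2.349 × 0.1699 = 5.797 mg/L.
DO = 8.79 − 5.797 = 2.993 mg/L.

DO ≈ 2.99 mg/L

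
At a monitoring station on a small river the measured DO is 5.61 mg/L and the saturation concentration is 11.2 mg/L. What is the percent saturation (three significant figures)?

% saturation = C/C_s × 100 = 5.61/11.2 × 100 = 50.1 %.

50.1 % saturation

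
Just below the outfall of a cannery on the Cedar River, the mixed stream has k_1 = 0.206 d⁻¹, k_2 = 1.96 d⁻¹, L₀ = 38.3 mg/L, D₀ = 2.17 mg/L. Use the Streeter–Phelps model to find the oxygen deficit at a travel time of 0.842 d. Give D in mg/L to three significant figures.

k_1 L₀/(k_2−k_1) = 0.206×38.3/(1.96−0.206) = 7.890/1.754 = 4.498 mg/L.
e^(−k_1 t) = e^(−0.206×0.8420) = 0.8408; e^(−k_2 t) = e^(−1.96×0.8420) = 0.1920.
D = 4.498 × (0.8408 − 0.1920) + 2.17 × 0.1920 = 2.918 + 0.4166 = 3.335 mg/L.

D ≈ 3.33 mg/L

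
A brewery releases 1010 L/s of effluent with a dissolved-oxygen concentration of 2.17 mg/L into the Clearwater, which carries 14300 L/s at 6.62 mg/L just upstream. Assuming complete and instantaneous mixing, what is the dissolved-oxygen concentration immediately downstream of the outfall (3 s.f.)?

6.33 mg/L

Flow-weighted mixing: C = (Q_r C_r + Q_w C_w)/(Q_r + Q_w)
= (14300×6.62 + 1010×2.17)/(14300 + 1010) = 96860/15310 = 6.326 mg/L.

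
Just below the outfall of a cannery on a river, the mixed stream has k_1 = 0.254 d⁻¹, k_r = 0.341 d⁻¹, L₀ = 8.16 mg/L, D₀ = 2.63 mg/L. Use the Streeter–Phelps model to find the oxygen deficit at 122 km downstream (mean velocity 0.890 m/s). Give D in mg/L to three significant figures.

Travel time t = x/v = 122 km / (0.890 m/s) = 122000 m / 0.890 m/s = 137100 s = 1.587 d.
k_1 L₀/(k_r−k_1) = 0.254×8.16/(0.341−0.254) = 2.073/0.08700 = 23.82 mg/L.
e^(−k_1 t) = e^(−0.254×1.587) = 0.6683; e^(−k_r t) = e^(−0.341×1.587) = 0.5822.
D = 23.82 × (0.6683 − 0.5822) + 2.63 × 0.5822 = 2.053 + 1.531 = 3.584 mg/L.

D ≈ 3.58 mg/L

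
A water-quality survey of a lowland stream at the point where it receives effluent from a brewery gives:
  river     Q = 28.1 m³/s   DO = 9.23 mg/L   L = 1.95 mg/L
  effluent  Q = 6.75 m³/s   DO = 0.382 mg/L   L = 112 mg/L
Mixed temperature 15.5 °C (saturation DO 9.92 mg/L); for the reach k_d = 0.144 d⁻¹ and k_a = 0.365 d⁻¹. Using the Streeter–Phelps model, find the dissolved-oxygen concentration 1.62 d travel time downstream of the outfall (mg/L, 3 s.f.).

Mixed DO = (28.1×9.23 + 6.75×0.382)/(28.1+6.75) = 261.9/34.85 = 7.516 mg/L.
Mixed L₀ = (28.1×1.95 + 6.75×112)/(34.85) = 810.8/34.85 = 23.27 mg/L.
Initial deficit D₀ = C_s − DO₀ = 9.92 − 7.516 = 2.404 mg/L.
D(1.62) = [0.144×23.27/(0.365−0.144)](e^(−0.144×1.62) − e^(−0.365×1.62)) + 2.404 e^(−0.365×1.62)
= 15.16 × (0.7919 − 0.5536) + 2.404 × 0.5536 = 4.944 mg/L.
DO = 9.92 − 4.944 = 4.976 mg/L.

DO ≈ 4.98 mg/L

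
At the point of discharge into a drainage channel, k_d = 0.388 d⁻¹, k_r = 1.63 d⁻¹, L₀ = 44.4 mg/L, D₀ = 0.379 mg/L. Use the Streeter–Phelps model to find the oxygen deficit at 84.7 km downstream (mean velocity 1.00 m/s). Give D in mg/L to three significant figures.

D ≈ 6.75 mg/L

Travel time t = x/v = 84.7 km / (1.00 m/s) = 84700 m / 1.00 m/s = 84700 s = 0.9803 d.
k_d L₀/(k_r−k_d) = 0.388×44.4/(1.63−0.388) = 17.23/1.242 = 13.87 mg/L.
e^(−k_d t) = e^(−0.388×0.9803) = 0.6836; e^(−k_r t) = e^(−1.63×0.9803) = 0.2023.
D = 13.87 × (0.6836 − 0.2023) + 0.379 × 0.2023 = 6.676 + 0.07668 = 6.753 mg/L.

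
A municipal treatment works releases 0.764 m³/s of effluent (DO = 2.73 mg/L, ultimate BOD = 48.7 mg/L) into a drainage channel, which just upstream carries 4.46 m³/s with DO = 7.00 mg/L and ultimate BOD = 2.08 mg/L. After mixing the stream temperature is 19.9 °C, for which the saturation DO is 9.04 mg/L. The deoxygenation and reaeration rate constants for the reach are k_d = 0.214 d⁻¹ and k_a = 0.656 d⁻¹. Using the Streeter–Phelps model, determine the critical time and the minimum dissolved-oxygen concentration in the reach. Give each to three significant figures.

Mixed DO = (4.46×7.00 + 0.764×2.73)/(4.46+0.764) = 33.31/5.224 = 6.376 mg/L.
Mixed L₀ = (4.46×2.08 + 0.764×48.7)/(5.224) = 46.48/5.224 = 8.898 mg/L.
Initial deficit D₀ = C_s − DO₀ = 9.04 − 6.376 = 2.664 mg/L.
t_c = (1/0.4420) ln[(0.656/0.214)(1 − 2.664×0.4420/(0.214×8.898))] = 2.262 × ln(1.170) = 0.3543 d.
D_c = (0.214/0.656) × 8.898 × e^(−0.214×0.3543) = 0.3262 × 8.898 × 0.9270 = 2.691 mg/L.
Minimum DO = 9.04 − 2.691 = 6.349 mg/L.

t_c ≈ 0.354 d; minimum DO ≈ 6.35 mg/L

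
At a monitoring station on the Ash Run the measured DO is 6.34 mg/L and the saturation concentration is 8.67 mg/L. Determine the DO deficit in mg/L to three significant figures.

D = C_s − C = 8.67 − 6.34 = 2.33 mg/L.

D ≈ 2.33 mg/L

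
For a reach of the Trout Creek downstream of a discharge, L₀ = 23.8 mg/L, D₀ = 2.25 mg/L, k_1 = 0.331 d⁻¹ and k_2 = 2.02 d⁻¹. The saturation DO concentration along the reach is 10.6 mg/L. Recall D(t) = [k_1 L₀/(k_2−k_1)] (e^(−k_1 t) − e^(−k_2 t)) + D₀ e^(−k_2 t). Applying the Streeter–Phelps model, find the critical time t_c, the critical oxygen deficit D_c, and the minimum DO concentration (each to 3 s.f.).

With k_2/k_1 = 6.103 and 1 − D₀(k_2−k_1)/(k_1 L₀) = 0.5176,
t_c = ln(6.103 × 0.5176) / (2.02 − 0.331) = ln(3.159) / 1.689 = 1.150/1.689 = 0.6810 d.
D_c = (k_1/k_2) L₀ e^(−k_1 t_c) = (0.331/2.02) × 23.8 × e^(−0.331×0.6810) = 0.1639 × 23.8 × 0.7982 = 3.113 mg/L.
Minimum DO = C_s − D_c = 10.6 − 3.113 = 7.487 mg/L.

t_c ≈ 0.681 d; D_c ≈ 3.11 mg/L; min DO ≈ 7.49 mg/L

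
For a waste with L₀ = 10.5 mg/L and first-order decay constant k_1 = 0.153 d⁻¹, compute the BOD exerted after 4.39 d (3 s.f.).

y_t = L₀(1 − e^(−k_1 t)) = 10.5 × (1 − e^(−0.153×4.39))
= 10.5 × (1 − 0.5109) = 10.5 × 0.4891 = 5.136 mg/L.

y ≈ 5.14 mg/L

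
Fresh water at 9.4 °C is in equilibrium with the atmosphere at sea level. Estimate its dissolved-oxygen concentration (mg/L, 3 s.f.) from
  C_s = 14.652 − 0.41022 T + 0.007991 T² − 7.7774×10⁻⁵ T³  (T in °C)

C_s = 14.652 − 0.41022×9.4 + 0.007991×9.4² − 7.7774×10⁻⁵×9.4³ = 11.44 mg/L.

C_s ≈ 11.4 mg/L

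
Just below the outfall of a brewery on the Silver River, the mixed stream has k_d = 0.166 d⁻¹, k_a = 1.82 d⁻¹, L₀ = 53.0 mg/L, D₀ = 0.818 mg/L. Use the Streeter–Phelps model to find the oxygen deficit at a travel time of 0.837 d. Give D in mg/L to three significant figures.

k_d L₀/(k_a−k_d) = 0.166×53.0/(1.82−0.166) = 8.798/1.654 = 5.319 mg/L.
e^(−k_d t) = e^(−0.166×0.8370) = 0.8703; e^(−k_a t) = e^(−1.82×0.8370) = 0.2180.
D = 5.319 × (0.8703 − 0.2180) + 0.818 × 0.2180 = 3.470 + 0.1783 = 3.648 mg/L.

D ≈ 3.65 mg/L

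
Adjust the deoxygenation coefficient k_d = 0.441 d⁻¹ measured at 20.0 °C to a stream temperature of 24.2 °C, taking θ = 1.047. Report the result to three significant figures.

k_d(T₂) = k_d(T₁) · θ^(T₂−T₁) = 0.441 × 1.047^(24.2−20.0)
= 0.441 × 1.047^4.20 = 0.441 × 1.213 = 0.5348 d⁻¹.

k_d ≈ 0.535 d⁻¹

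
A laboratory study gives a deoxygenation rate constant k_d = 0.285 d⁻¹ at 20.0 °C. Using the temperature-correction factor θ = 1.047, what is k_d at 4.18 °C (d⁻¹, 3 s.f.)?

k_d ≈ 0.138 d⁻¹

k_d(T₂) = k_d(T₁) · θ^(T₂−T₁) = 0.285 × 1.047^(4.18−20.0)
= 0.285 × 1.047^-15.8 = 0.285 × 0.4836 = 0.1378 d⁻¹.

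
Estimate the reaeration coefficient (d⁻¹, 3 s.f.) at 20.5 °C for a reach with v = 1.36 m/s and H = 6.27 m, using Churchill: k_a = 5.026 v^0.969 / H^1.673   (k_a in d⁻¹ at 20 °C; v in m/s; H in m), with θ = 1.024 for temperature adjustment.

k_a ≈ 0.318 d⁻¹

k_a(20) = 5.026 × 1.36^0.969 / 6.27^1.673 = 5.026 × 1.347 / 21.57 = 0.3139 d⁻¹.
k_a(20.5) = 0.3139 × 1.024^(20.5−20) = 0.3139 × 1.012 = 0.3176 d⁻¹.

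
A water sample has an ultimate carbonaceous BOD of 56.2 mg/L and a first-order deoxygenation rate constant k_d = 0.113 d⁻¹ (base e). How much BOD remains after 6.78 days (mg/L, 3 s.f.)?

L_t = L₀ e^(−k_d t) = 56.2 × e^(−0.113×6.78) = 56.2 × 0.4648 = 26.12 mg/L.

L ≈ 26.1 mg/L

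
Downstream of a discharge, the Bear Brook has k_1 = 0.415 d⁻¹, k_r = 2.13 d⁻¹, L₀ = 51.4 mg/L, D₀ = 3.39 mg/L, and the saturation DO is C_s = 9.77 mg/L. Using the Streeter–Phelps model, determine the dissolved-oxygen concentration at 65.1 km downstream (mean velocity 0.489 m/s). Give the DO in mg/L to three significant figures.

Travel time t = x/v = 65.1 km / (0.489 m/s) = 65100 m / 0.489 m/s = 133100 s = 1.541 d.
k_1 L₀/(k_r−k_1) = 0.415×51.4/(2.13−0.415) = 21.33/1.715 = 12.44 mg/L.
e^(−k_1 t) = e^(−0.415×1.541) = 0.5276; e^(−k_r t) = e^(−2.13×1.541) = 0.03755.
D = 12.44 × (0.5276 − 0.03755) + 3.39 × 0.03755 = 6.095 + 0.1273 = 6.222 mg/L.
DO = C_s − D = 9.77 − 6.222 = 3.548 mg/L.

DO ≈ 3.55 mg/L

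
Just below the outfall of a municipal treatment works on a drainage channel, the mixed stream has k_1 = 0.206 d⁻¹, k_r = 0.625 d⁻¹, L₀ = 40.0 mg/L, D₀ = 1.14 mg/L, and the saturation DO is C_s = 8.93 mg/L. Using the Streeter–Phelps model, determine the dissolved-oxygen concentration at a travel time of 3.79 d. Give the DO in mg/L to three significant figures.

k_1 L₀/(k_r−k_1) = 0.206×40.0/(0.625−0.206) = 8.240/0.4190 = 19.67 mg/L.
e^(−k_1 t) = e^(−0.206×3.790) = 0.4581; e^(−k_r t) = e^(−0.625×3.790) = 0.09360.
D = 19.67 × (0.4581 − 0.09360) + 1.14 × 0.09360 = 7.168 + 0.1067 = 7.274 mg/L.
DO = C_s − D = 8.93 − 7.274 = 1.656 mg/L.

DO ≈ 1.66 mg/L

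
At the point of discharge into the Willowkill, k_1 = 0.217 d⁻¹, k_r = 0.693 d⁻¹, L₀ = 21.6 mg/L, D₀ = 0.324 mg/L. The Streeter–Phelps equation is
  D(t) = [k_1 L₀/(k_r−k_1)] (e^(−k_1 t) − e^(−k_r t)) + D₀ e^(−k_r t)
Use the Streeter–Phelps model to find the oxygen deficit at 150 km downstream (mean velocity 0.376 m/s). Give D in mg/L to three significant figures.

Travel time t = x/v = 150 km / (0.376 m/s) = 150000 m / 0.376 m/s = 398900 s = 4.617 d.
k_1 L₀/(k_r−k_1) = 0.217×21.6/(0.693−0.217) = 4.687/0.4760 = 9.847 mg/L.
e^(−k_1 t) = e^(−0.217×4.617) = 0.3672; e^(−k_r t) = e^(−0.693×4.617) = 0.04077.
D = 9.847 × (0.3672 − 0.04077) + 0.324 × 0.04077 = 3.214 + 0.01321 = 3.227 mg/L.

D ≈ 3.23 mg/L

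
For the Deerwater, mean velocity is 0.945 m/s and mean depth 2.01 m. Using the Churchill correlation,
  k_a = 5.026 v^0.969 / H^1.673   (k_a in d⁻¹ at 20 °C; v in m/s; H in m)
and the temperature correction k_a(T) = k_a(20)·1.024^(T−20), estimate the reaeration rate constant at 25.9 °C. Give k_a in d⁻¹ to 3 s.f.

k_a ≈ 1.70 d⁻¹

k_a(20) = 5.026 × 0.945^0.969 / 2.01^1.673 = 5.026 × 0.9467 / 3.215 = 1.480 d⁻¹.
k_a(25.9) = 1.480 × 1.024^(25.9−20) = 1.480 × 1.150 = 1.702 d⁻¹.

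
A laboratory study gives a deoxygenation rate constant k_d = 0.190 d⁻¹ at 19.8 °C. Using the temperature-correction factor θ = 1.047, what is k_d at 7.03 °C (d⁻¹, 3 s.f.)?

k_d(T₂) = k_d(T₁) · θ^(T₂−T₁) = 0.190 × 1.047^(7.03−19.8)
= 0.190 × 1.047^-12.8 = 0.190 × 0.5563 = 0.1057 d⁻¹.

k_d ≈ 0.106 d⁻¹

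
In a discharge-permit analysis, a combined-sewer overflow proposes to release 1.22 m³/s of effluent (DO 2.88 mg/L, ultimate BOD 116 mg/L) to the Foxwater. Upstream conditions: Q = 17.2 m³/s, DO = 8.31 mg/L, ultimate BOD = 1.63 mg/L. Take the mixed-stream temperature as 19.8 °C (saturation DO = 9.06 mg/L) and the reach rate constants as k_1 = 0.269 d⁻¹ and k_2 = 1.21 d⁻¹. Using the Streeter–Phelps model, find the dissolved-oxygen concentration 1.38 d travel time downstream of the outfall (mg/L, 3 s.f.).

DO ≈ 7.53 mg/L

Mixed DO = (17.2×8.31 + 1.22×2.88)/(17.2+1.22) = 146.4/18.42 = 7.950 mg/L.
Mixed L₀ = (17.2×1.63 + 1.22×116)/(18.42) = 169.6/18.42 = 9.205 mg/L.
Initial deficit D₀ = C_s − DO₀ = 9.06 − 7.950 = 1.110 mg/L.
D(1.38) = [0.269×9.205/(1.21−0.269)](e^(−0.269×1.38) − e^(−1.21×1.38)) + 1.110 e^(−1.21×1.38)
= 2.631 × (0.6899 − 0.1883) + 1.110 × 0.1883 = 1.529 mg/L.
DO = 9.06 − 1.529 = 7.531 mg/L.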